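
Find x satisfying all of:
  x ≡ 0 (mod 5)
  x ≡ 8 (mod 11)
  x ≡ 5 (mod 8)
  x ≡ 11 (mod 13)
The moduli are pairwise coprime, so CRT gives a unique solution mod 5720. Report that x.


Product of moduli M = 5 · 11 · 8 · 13 = 5720.
Merge one congruence at a time:
  Start: x ≡ 0 (mod 5).
  Combine with x ≡ 8 (mod 11); new modulus lcm = 55.
    Write x = 0 + 5·t and substitute into x ≡ 8 (mod 11): 5·t ≡ 8 − 0 = 8 (mod 11).
    The inverse of 5 mod 11 is 9 (since 5·9 = 45 = 4·11 + 1), so t ≡ 9·8 = 72 ≡ 6 (mod 11).
    Then x = 0 + 5·6 = 30, valid modulo lcm(5, 11) = 55: x ≡ 30 (mod 55).
  Combine with x ≡ 5 (mod 8); new modulus lcm = 440.
    Write x = 30 + 55·t and substitute into x ≡ 5 (mod 8): 55·t ≡ 5 − 30 = -25 (mod 8).
    Reduce coefficients mod 8: 7·t ≡ 7 (mod 8).
    The inverse of 7 mod 8 is 7 (since 7·7 = 49 = 6·8 + 1), so t ≡ 7·7 = 49 ≡ 1 (mod 8).
    Then x = 30 + 55·1 = 85, valid modulo lcm(55, 8) = 440: x ≡ 85 (mod 440).
  Combine with x ≡ 11 (mod 13); new modulus lcm = 5720.
    Write x = 85 + 440·t and substitute into x ≡ 11 (mod 13): 440·t ≡ 11 − 85 = -74 (mod 13).
    Reduce coefficients mod 13: 11·t ≡ 4 (mod 13).
    The inverse of 11 mod 13 is 6 (since 11·6 = 66 = 5·13 + 1), so t ≡ 6·4 = 24 ≡ 11 (mod 13).
    Then x = 85 + 440·11 = 4925, valid modulo lcm(440, 13) = 5720: x ≡ 4925 (mod 5720).
Verify against each original: 4925 mod 5 = 0, 4925 mod 11 = 8, 4925 mod 8 = 5, 4925 mod 13 = 11.

x ≡ 4925 (mod 5720).


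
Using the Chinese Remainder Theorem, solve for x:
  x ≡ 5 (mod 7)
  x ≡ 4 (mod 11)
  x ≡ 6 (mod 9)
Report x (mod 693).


Moduli 7, 11, 9 are pairwise coprime; by CRT there is a unique solution modulo M = 7 · 11 · 9 = 693.
Solve pairwise, accumulating the modulus:
  Start with x ≡ 5 (mod 7).
  Combine with x ≡ 4 (mod 11): since gcd(7, 11) = 1, we get a unique residue mod 77.
    Write x = 5 + 7·t and substitute into x ≡ 4 (mod 11): 7·t ≡ 4 − 5 = -1 (mod 11).
    Reduce coefficients mod 11: 7·t ≡ 10 (mod 11).
    The inverse of 7 mod 11 is 8 (since 7·8 = 56 = 5·11 + 1), so t ≡ 8·10 = 80 ≡ 3 (mod 11).
    Then x = 5 + 7·3 = 26, valid modulo lcm(7, 11) = 77: x ≡ 26 (mod 77).
  Combine with x ≡ 6 (mod 9): since gcd(77, 9) = 1, we get a unique residue mod 693.
    Write x = 26 + 77·t and substitute into x ≡ 6 (mod 9): 77·t ≡ 6 − 26 = -20 (mod 9).
    Reduce coefficients mod 9: 5·t ≡ 7 (mod 9).
    The inverse of 5 mod 9 is 2 (since 5·2 = 10 = 1·9 + 1), so t ≡ 2·7 = 14 ≡ 5 (mod 9).
    Then x = 26 + 77·5 = 411, valid modulo lcm(77, 9) = 693: x ≡ 411 (mod 693).
Verify: 411 mod 7 = 5 ✓, 411 mod 11 = 4 ✓, 411 mod 9 = 6 ✓.

x ≡ 411 (mod 693).


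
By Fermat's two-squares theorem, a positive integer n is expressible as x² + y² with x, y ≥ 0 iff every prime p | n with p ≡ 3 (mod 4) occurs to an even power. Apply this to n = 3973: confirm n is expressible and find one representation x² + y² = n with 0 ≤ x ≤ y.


Step 1: Factor n = 3973 = 29 · 137.
Step 2: Check the mod-4 condition on each prime factor: 29 ≡ 1 (mod 4), exponent 1; 137 ≡ 1 (mod 4), exponent 1.
All primes ≡ 3 (mod 4) appear to even exponent (or don't appear), so by the two-squares theorem n IS expressible as a sum of two squares.
Step 3: Build a representation. Here n = 29 · 137 is a product of primes ≡ 1 (mod 4). Each prime p ≡ 1 (mod 4) is itself a sum of two squares; find a² by testing p − a² for a perfect square:
  29: 29 − 1² = 28, 29 − 2² = 25 = 5² ⇒ 29 = 2² + 5².
  137: 137 − 1² = 136, 137 − 2² = 133, 137 − 3² = 128, 137 − 4² = 121 = 11² ⇒ 137 = 4² + 11².
  Combine using the Brahmagupta–Fibonacci identity (a² + b²)(c² + d²) = (ac − bd)² + (ad + bc)² = (ac + bd)² + (ad − bc)²:
  29 · 137 = 3973: from (2² + 5²)(4² + 11²), take (2·4 − 5·11, 2·11 + 5·4) = (8 − 55, 22 + 20) = (-47, 42); dropping signs (only squares matter) gives (47, 42); check 47² + 42² = 2209 + 1764 = 3973 ✓.
Step 4: Order so x ≤ y and verify: 42² + 47² = 1764 + 2209 = 3973 = n. ✓

n = 3973 = 42² + 47² (one valid representation with x ≤ y).


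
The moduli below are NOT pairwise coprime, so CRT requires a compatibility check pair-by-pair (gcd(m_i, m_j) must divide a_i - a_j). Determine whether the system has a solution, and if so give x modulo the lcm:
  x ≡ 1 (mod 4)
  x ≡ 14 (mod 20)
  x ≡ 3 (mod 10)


Moduli 4, 20, 10 are not pairwise coprime, so CRT works modulo lcm(m_i) when all pairwise compatibility conditions hold.
Pairwise compatibility: gcd(m_i, m_j) must divide a_i - a_j for every pair.
Merge one congruence at a time:
  Start: x ≡ 1 (mod 4).
  Combine with x ≡ 14 (mod 20): gcd(4, 20) = 4, and 14 - 1 = 13 is NOT divisible by 4.
    ⇒ system is inconsistent (no integer solution).

No solution (the system is inconsistent).


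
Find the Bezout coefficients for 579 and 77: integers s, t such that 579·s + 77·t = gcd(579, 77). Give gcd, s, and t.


Euclidean algorithm on (579, 77) — divide until remainder is 0:
  579 = 7 · 77 + 40
  77 = 1 · 40 + 37
  40 = 1 · 37 + 3
  37 = 12 · 3 + 1
  3 = 3 · 1 + 0
gcd(579, 77) = 1.
Track Bezout coefficients alongside the remainders: start with r₀ = 579 = a·1 + b·0 (s = 1, t = 0) and r₁ = 77 = a·0 + b·1 (s = 0, t = 1); each new remainder r_{k+1} = r_{k-1} − q_k·r_k inherits s_{k+1} = s_{k-1} − q_k·s_k, t_{k+1} = t_{k-1} − q_k·t_k, so r_k = a·s_k + b·t_k at every step:
  q = 7: r = 40, s = 1 − 7·0 = 1, t = 0 − 7·1 = -7  (check: 579·1 + 77·(-7) = 40)
  q = 1: r = 37, s = 0 − 1·1 = -1, t = 1 − 1·(-7) = 8  (check: 579·(-1) + 77·8 = 37)
  q = 1: r = 3, s = 1 − 1·(-1) = 2, t = -7 − 1·8 = -15  (check: 579·2 + 77·(-15) = 3)
  q = 12: r = 1, s = -1 − 12·2 = -25, t = 8 − 12·(-15) = 188  (check: 579·(-25) + 77·188 = 1)
The row with r = 1 (the gcd) gives the Bezout coefficients s = -25, t = 188.
Result: 579 · (-25) + 77 · (188) = 1.

gcd(579, 77) = 1; s = -25, t = 188 (check: 579·(-25) + 77·188 = 1).


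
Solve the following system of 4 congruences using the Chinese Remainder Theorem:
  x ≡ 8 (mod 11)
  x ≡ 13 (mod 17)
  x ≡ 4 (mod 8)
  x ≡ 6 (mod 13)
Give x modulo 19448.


Product of moduli M = 11 · 17 · 8 · 13 = 19448.
Merge one congruence at a time:
  Start: x ≡ 8 (mod 11).
  Combine with x ≡ 13 (mod 17); new modulus lcm = 187.
    Write x = 8 + 11·t and substitute into x ≡ 13 (mod 17): 11·t ≡ 13 − 8 = 5 (mod 17).
    The inverse of 11 mod 17 is 14 (since 11·14 = 154 = 9·17 + 1), so t ≡ 14·5 = 70 ≡ 2 (mod 17).
    Then x = 8 + 11·2 = 30, valid modulo lcm(11, 17) = 187: x ≡ 30 (mod 187).
  Combine with x ≡ 4 (mod 8); new modulus lcm = 1496.
    Write x = 30 + 187·t and substitute into x ≡ 4 (mod 8): 187·t ≡ 4 − 30 = -26 (mod 8).
    Reduce coefficients mod 8: 3·t ≡ 6 (mod 8).
    The inverse of 3 mod 8 is 3 (since 3·3 = 9 = 1·8 + 1), so t ≡ 3·6 = 18 ≡ 2 (mod 8).
    Then x = 30 + 187·2 = 404, valid modulo lcm(187, 8) = 1496: x ≡ 404 (mod 1496).
  Combine with x ≡ 6 (mod 13); new modulus lcm = 19448.
    Write x = 404 + 1496·t and substitute into x ≡ 6 (mod 13): 1496·t ≡ 6 − 404 = -398 (mod 13).
    Reduce coefficients mod 13: 1·t ≡ 5 (mod 13).
    So t ≡ 5 (mod 13).
    Then x = 404 + 1496·5 = 7884, valid modulo lcm(1496, 13) = 19448: x ≡ 7884 (mod 19448).
Verify against each original: 7884 mod 11 = 8, 7884 mod 17 = 13, 7884 mod 8 = 4, 7884 mod 13 = 6.

x ≡ 7884 (mod 19448).


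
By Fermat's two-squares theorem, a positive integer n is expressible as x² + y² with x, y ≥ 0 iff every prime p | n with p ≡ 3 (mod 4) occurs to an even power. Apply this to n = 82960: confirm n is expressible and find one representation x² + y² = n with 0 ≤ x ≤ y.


Step 1: Factor n = 82960 = 2^4 · 5 · 17 · 61.
Step 2: Check the mod-4 condition on each prime factor: 2 = 2 (special); 5 ≡ 1 (mod 4), exponent 1; 17 ≡ 1 (mod 4), exponent 1; 61 ≡ 1 (mod 4), exponent 1.
All primes ≡ 3 (mod 4) appear to even exponent (or don't appear), so by the two-squares theorem n IS expressible as a sum of two squares.
Step 3: Build a representation. Group n = k² · m with k = 4 and m = 5 · 17 · 61 = 5185 (a product of primes ≡ 1 (mod 4)); a representation of m scales to one of n via (k·x)² + (k·y)² = k²(x² + y²). Each prime p ≡ 1 (mod 4) is itself a sum of two squares; find a² by testing p − a² for a perfect square:
  5: 5 − 1² = 4 = 2² ⇒ 5 = 1² + 2².
  17: 17 − 1² = 16 = 4² ⇒ 17 = 1² + 4².
  61: 61 − 1² = 60, 61 − 2² = 57, 61 − 3² = 52, 61 − 4² = 45, 61 − 5² = 36 = 6² ⇒ 61 = 5² + 6².
  Combine using the Brahmagupta–Fibonacci identity (a² + b²)(c² + d²) = (ac − bd)² + (ad + bc)² = (ac + bd)² + (ad − bc)²:
  5 · 17 = 85: from (1² + 2²)(1² + 4²), take (1·1 − 2·4, 1·4 + 2·1) = (1 − 8, 4 + 2) = (-7, 6); dropping signs (only squares matter) gives (7, 6); check 7² + 6² = 49 + 36 = 85 ✓.
  85 · 61 = 5185: from (7² + 6²)(5² + 6²), take (7·5 − 6·6, 7·6 + 6·5) = (35 − 36, 42 + 30) = (-1, 72); dropping signs (only squares matter) gives (1, 72); check 1² + 72² = 1 + 5184 = 5185 ✓.
  Scale by k = 4: (4·1, 4·72) = (4, 288).
Step 4: Order so x ≤ y and verify: 4² + 288² = 16 + 82944 = 82960 = n. ✓

n = 82960 = 4² + 288² (one valid representation with x ≤ y).


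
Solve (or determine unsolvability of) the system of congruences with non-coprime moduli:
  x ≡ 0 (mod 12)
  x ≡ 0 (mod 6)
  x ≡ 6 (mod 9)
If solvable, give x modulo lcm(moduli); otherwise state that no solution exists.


Moduli 12, 6, 9 are not pairwise coprime, so CRT works modulo lcm(m_i) when all pairwise compatibility conditions hold.
Pairwise compatibility: gcd(m_i, m_j) must divide a_i - a_j for every pair.
Merge one congruence at a time:
  Start: x ≡ 0 (mod 12).
  Combine with x ≡ 0 (mod 6): gcd(12, 6) = 6; 0 - 0 = 0, which IS divisible by 6, so compatible.
    Write x = 0 + 12·t and substitute into x ≡ 0 (mod 6): 12·t ≡ 0 − 0 = 0 (mod 6).
    Divide the congruence (and modulus) by g = 6: 2·t ≡ 0 (mod 1).
    Modulo 1 every t works; take t = 0.
    Then x = 0 + 12·0 = 0, valid modulo lcm(12, 6) = 12: x ≡ 0 (mod 12).
  Combine with x ≡ 6 (mod 9): gcd(12, 9) = 3; 6 - 0 = 6, which IS divisible by 3, so compatible.
    Write x = 0 + 12·t and substitute into x ≡ 6 (mod 9): 12·t ≡ 6 − 0 = 6 (mod 9).
    Divide the congruence (and modulus) by g = 3: 4·t ≡ 2 (mod 3).
    Reduce coefficients mod 3: 1·t ≡ 2 (mod 3).
    So t ≡ 2 (mod 3).
    Then x = 0 + 12·2 = 24, valid modulo lcm(12, 9) = 36: x ≡ 24 (mod 36).
Verify: 24 mod 12 = 0, 24 mod 6 = 0, 24 mod 9 = 6.

x ≡ 24 (mod 36).


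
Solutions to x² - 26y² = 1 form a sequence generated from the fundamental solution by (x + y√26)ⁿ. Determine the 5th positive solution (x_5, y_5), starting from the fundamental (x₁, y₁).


Step 1: Find the fundamental solution (x₁, y₁) of x² - 26y² = 1.
  Expand √26 as a continued fraction. a₀ = ⌊√26⌋ = 5; iterate m_{k+1} = d_k·a_k − m_k, d_{k+1} = (26 − m_{k+1}²)/d_k, a_{k+1} = ⌊(a₀ + m_{k+1})/d_{k+1}⌋ (starting m₀ = 0, d₀ = 1), with convergents p_k = a_k·p_{k-1} + p_{k-2}, q_k = a_k·q_{k-1} + q_{k-2} (p₋₁ = 1, q₋₁ = 0):
  k = 0: a₀ = 5; p₀/q₀ = 5/1; p₀² − 26·q₀² = 25 − 26 = -1.
  k = 1: m = 5, d = 1, a = ⌊(5 + 5)/1⌋ = 10; p/q = (10·5 + 1)/(10·1 + 0) = 51/10; p² − 26·q² = 2601 − 2600 = 1.
  The first convergent with p² − 26·q² = 1 gives the fundamental solution (x₁, y₁) = (51, 10).
Step 2: Apply the recurrence (x_{n+1}, y_{n+1}) = (x₁x_n + 26y₁y_n, x₁y_n + y₁x_n) repeatedly.
  From (x_1, y_1) = (51, 10): x_2 = 51·51 + 26·10·10 = 5201; y_2 = 51·10 + 10·51 = 1020.
  From (x_2, y_2) = (5201, 1020): x_3 = 51·5201 + 26·10·1020 = 530451; y_3 = 51·1020 + 10·5201 = 104030.
  From (x_3, y_3) = (530451, 104030): x_4 = 51·530451 + 26·10·104030 = 54100801; y_4 = 51·104030 + 10·530451 = 10610040.
  From (x_4, y_4) = (54100801, 10610040): x_5 = 51·54100801 + 26·10·10610040 = 5517751251; y_5 = 51·10610040 + 10·54100801 = 1082120050.
Step 3: Verify x_5² - 26·y_5² = 30445578867912065001 - 30445578867912065000 = 1 (should be 1). ✓

(x_1, y_1) = (51, 10); (x_5, y_5) = (5517751251, 1082120050).


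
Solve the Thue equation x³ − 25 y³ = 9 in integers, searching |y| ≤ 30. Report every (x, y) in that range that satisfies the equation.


The equation is x³ - 25y³ = 9. For fixed y, x³ = 25·y³ + 9, so a solution requires the RHS to be a perfect cube.
Strategy: iterate y from -30 to 30, compute RHS = 25·y³ + 9, and check whether it is a (positive or negative) perfect cube.
Check small values of y:
  y = 0: RHS = 9 is not a perfect cube.
  y = 1: RHS = 34 is not a perfect cube.
  y = -1: RHS = -16 is not a perfect cube.
  y = 2: RHS = 209 is not a perfect cube.
  y = -2: RHS = -191 is not a perfect cube.
  y = 3: RHS = 684 is not a perfect cube.
  y = -3: RHS = -666 is not a perfect cube.
Continuing the search up to |y| = 30 finds no solutions either.
No (x, y) in the scanned range satisfies the equation.

No integer solutions with |y| ≤ 30.


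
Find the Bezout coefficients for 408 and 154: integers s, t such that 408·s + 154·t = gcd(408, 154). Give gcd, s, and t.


Euclidean algorithm on (408, 154) — divide until remainder is 0:
  408 = 2 · 154 + 100
  154 = 1 · 100 + 54
  100 = 1 · 54 + 46
  54 = 1 · 46 + 8
  46 = 5 · 8 + 6
  8 = 1 · 6 + 2
  6 = 3 · 2 + 0
gcd(408, 154) = 2.
Track Bezout coefficients alongside the remainders: start with r₀ = 408 = a·1 + b·0 (s = 1, t = 0) and r₁ = 154 = a·0 + b·1 (s = 0, t = 1); each new remainder r_{k+1} = r_{k-1} − q_k·r_k inherits s_{k+1} = s_{k-1} − q_k·s_k, t_{k+1} = t_{k-1} − q_k·t_k, so r_k = a·s_k + b·t_k at every step:
  q = 2: r = 100, s = 1 − 2·0 = 1, t = 0 − 2·1 = -2  (check: 408·1 + 154·(-2) = 100)
  q = 1: r = 54, s = 0 − 1·1 = -1, t = 1 − 1·(-2) = 3  (check: 408·(-1) + 154·3 = 54)
  q = 1: r = 46, s = 1 − 1·(-1) = 2, t = -2 − 1·3 = -5  (check: 408·2 + 154·(-5) = 46)
  q = 1: r = 8, s = -1 − 1·2 = -3, t = 3 − 1·(-5) = 8  (check: 408·(-3) + 154·8 = 8)
  q = 5: r = 6, s = 2 − 5·(-3) = 17, t = -5 − 5·8 = -45  (check: 408·17 + 154·(-45) = 6)
  q = 1: r = 2, s = -3 − 1·17 = -20, t = 8 − 1·(-45) = 53  (check: 408·(-20) + 154·53 = 2)
The row with r = 2 (the gcd) gives the Bezout coefficients s = -20, t = 53.
Result: 408 · (-20) + 154 · (53) = 2.

gcd(408, 154) = 2; s = -20, t = 53 (check: 408·(-20) + 154·53 = 2).


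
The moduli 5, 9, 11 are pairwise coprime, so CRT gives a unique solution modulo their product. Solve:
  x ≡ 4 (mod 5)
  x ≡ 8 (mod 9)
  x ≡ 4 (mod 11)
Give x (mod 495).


Moduli 5, 9, 11 are pairwise coprime; by CRT there is a unique solution modulo M = 5 · 9 · 11 = 495.
Solve pairwise, accumulating the modulus:
  Start with x ≡ 4 (mod 5).
  Combine with x ≡ 8 (mod 9): since gcd(5, 9) = 1, we get a unique residue mod 45.
    Write x = 4 + 5·t and substitute into x ≡ 8 (mod 9): 5·t ≡ 8 − 4 = 4 (mod 9).
    The inverse of 5 mod 9 is 2 (since 5·2 = 10 = 1·9 + 1), so t ≡ 2·4 = 8 ≡ 8 (mod 9).
    Then x = 4 + 5·8 = 44, valid modulo lcm(5, 9) = 45: x ≡ 44 (mod 45).
  Combine with x ≡ 4 (mod 11): since gcd(45, 11) = 1, we get a unique residue mod 495.
    Write x = 44 + 45·t and substitute into x ≡ 4 (mod 11): 45·t ≡ 4 − 44 = -40 (mod 11).
    Reduce coefficients mod 11: 1·t ≡ 4 (mod 11).
    So t ≡ 4 (mod 11).
    Then x = 44 + 45·4 = 224, valid modulo lcm(45, 11) = 495: x ≡ 224 (mod 495).
Verify: 224 mod 5 = 4 ✓, 224 mod 9 = 8 ✓, 224 mod 11 = 4 ✓.

x ≡ 224 (mod 495).


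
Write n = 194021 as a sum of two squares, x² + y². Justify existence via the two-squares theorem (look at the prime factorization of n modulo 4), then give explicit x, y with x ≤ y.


Step 1: Factor n = 194021 = 17 · 101 · 113.
Step 2: Check the mod-4 condition on each prime factor: 17 ≡ 1 (mod 4), exponent 1; 101 ≡ 1 (mod 4), exponent 1; 113 ≡ 1 (mod 4), exponent 1.
All primes ≡ 3 (mod 4) appear to even exponent (or don't appear), so by the two-squares theorem n IS expressible as a sum of two squares.
Step 3: Build a representation. Here n = 17 · 101 · 113 is a product of primes ≡ 1 (mod 4). Each prime p ≡ 1 (mod 4) is itself a sum of two squares; find a² by testing p − a² for a perfect square:
  17: 17 − 1² = 16 = 4² ⇒ 17 = 1² + 4².
  101: 101 − 1² = 100 = 10² ⇒ 101 = 1² + 10².
  113: 113 − 1² = 112, 113 − 2² = 109, 113 − 3² = 104, 113 − 4² = 97, 113 − 5² = 88, 113 − 6² = 77, 113 − 7² = 64 = 8² ⇒ 113 = 7² + 8².
  Combine using the Brahmagupta–Fibonacci identity (a² + b²)(c² + d²) = (ac − bd)² + (ad + bc)² = (ac + bd)² + (ad − bc)²:
  17 · 101 = 1717: from (1² + 4²)(1² + 10²), take (1·1 − 4·10, 1·10 + 4·1) = (1 − 40, 10 + 4) = (-39, 14); dropping signs (only squares matter) gives (39, 14); check 39² + 14² = 1521 + 196 = 1717 ✓.
  1717 · 113 = 194021: from (39² + 14²)(7² + 8²), take (39·7 − 14·8, 39·8 + 14·7) = (273 − 112, 312 + 98) = (161, 410); check 161² + 410² = 25921 + 168100 = 194021 ✓.
Step 4: Order so x ≤ y and verify: 161² + 410² = 25921 + 168100 = 194021 = n. ✓

n = 194021 = 161² + 410² (one valid representation with x ≤ y).


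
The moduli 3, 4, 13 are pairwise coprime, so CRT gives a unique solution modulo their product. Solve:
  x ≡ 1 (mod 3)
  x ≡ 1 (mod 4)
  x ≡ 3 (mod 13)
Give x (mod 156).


Moduli 3, 4, 13 are pairwise coprime; by CRT there is a unique solution modulo M = 3 · 4 · 13 = 156.
Solve pairwise, accumulating the modulus:
  Start with x ≡ 1 (mod 3).
  Combine with x ≡ 1 (mod 4): since gcd(3, 4) = 1, we get a unique residue mod 12.
    Write x = 1 + 3·t and substitute into x ≡ 1 (mod 4): 3·t ≡ 1 − 1 = 0 (mod 4).
    The inverse of 3 mod 4 is 3 (since 3·3 = 9 = 2·4 + 1), so t ≡ 3·0 = 0 ≡ 0 (mod 4).
    Then x = 1 + 3·0 = 1, valid modulo lcm(3, 4) = 12: x ≡ 1 (mod 12).
  Combine with x ≡ 3 (mod 13): since gcd(12, 13) = 1, we get a unique residue mod 156.
    Write x = 1 + 12·t and substitute into x ≡ 3 (mod 13): 12·t ≡ 3 − 1 = 2 (mod 13).
    The inverse of 12 mod 13 is 12 (since 12·12 = 144 = 11·13 + 1), so t ≡ 12·2 = 24 ≡ 11 (mod 13).
    Then x = 1 + 12·11 = 133, valid modulo lcm(12, 13) = 156: x ≡ 133 (mod 156).
Verify: 133 mod 3 = 1 ✓, 133 mod 4 = 1 ✓, 133 mod 13 = 3 ✓.

x ≡ 133 (mod 156).


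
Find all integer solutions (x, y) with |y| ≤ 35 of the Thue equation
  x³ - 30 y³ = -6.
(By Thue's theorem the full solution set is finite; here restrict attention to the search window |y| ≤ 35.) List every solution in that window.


The equation is x³ - 30y³ = -6. For fixed y, x³ = 30·y³ − 6, so a solution requires the RHS to be a perfect cube.
Strategy: iterate y from -35 to 35, compute RHS = 30·y³ − 6, and check whether it is a (positive or negative) perfect cube.
Check small values of y:
  y = 0: RHS = -6 is not a perfect cube.
  y = 1: RHS = 24 is not a perfect cube.
  y = -1: RHS = -36 is not a perfect cube.
  y = 2: RHS = 234 is not a perfect cube.
  y = -2: RHS = -246 is not a perfect cube.
  y = 3: RHS = 804 is not a perfect cube.
  y = -3: RHS = -816 is not a perfect cube.
Continuing the search up to |y| = 35 finds no solutions either.
No (x, y) in the scanned range satisfies the equation.

No integer solutions with |y| ≤ 35.


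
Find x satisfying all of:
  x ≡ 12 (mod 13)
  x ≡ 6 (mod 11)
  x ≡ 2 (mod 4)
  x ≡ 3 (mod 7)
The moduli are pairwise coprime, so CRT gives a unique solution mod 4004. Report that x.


Product of moduli M = 13 · 11 · 4 · 7 = 4004.
Merge one congruence at a time:
  Start: x ≡ 12 (mod 13).
  Combine with x ≡ 6 (mod 11); new modulus lcm = 143.
    Write x = 12 + 13·t and substitute into x ≡ 6 (mod 11): 13·t ≡ 6 − 12 = -6 (mod 11).
    Reduce coefficients mod 11: 2·t ≡ 5 (mod 11).
    The inverse of 2 mod 11 is 6 (since 2·6 = 12 = 1·11 + 1), so t ≡ 6·5 = 30 ≡ 8 (mod 11).
    Then x = 12 + 13·8 = 116, valid modulo lcm(13, 11) = 143: x ≡ 116 (mod 143).
  Combine with x ≡ 2 (mod 4); new modulus lcm = 572.
    Write x = 116 + 143·t and substitute into x ≡ 2 (mod 4): 143·t ≡ 2 − 116 = -114 (mod 4).
    Reduce coefficients mod 4: 3·t ≡ 2 (mod 4).
    The inverse of 3 mod 4 is 3 (since 3·3 = 9 = 2·4 + 1), so t ≡ 3·2 = 6 ≡ 2 (mod 4).
    Then x = 116 + 143·2 = 402, valid modulo lcm(143, 4) = 572: x ≡ 402 (mod 572).
  Combine with x ≡ 3 (mod 7); new modulus lcm = 4004.
    Write x = 402 + 572·t and substitute into x ≡ 3 (mod 7): 572·t ≡ 3 − 402 = -399 (mod 7).
    Reduce coefficients mod 7: 5·t ≡ 0 (mod 7).
    The inverse of 5 mod 7 is 3 (since 5·3 = 15 = 2·7 + 1), so t ≡ 3·0 = 0 ≡ 0 (mod 7).
    Then x = 402 + 572·0 = 402, valid modulo lcm(572, 7) = 4004: x ≡ 402 (mod 4004).
Verify against each original: 402 mod 13 = 12, 402 mod 11 = 6, 402 mod 4 = 2, 402 mod 7 = 3.

x ≡ 402 (mod 4004).


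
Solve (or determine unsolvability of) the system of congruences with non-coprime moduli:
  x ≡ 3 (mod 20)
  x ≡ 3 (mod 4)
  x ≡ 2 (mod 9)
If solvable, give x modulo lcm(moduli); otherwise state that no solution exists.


Moduli 20, 4, 9 are not pairwise coprime, so CRT works modulo lcm(m_i) when all pairwise compatibility conditions hold.
Pairwise compatibility: gcd(m_i, m_j) must divide a_i - a_j for every pair.
Merge one congruence at a time:
  Start: x ≡ 3 (mod 20).
  Combine with x ≡ 3 (mod 4): gcd(20, 4) = 4; 3 - 3 = 0, which IS divisible by 4, so compatible.
    Write x = 3 + 20·t and substitute into x ≡ 3 (mod 4): 20·t ≡ 3 − 3 = 0 (mod 4).
    Divide the congruence (and modulus) by g = 4: 5·t ≡ 0 (mod 1).
    Modulo 1 every t works; take t = 0.
    Then x = 3 + 20·0 = 3, valid modulo lcm(20, 4) = 20: x ≡ 3 (mod 20).
  Combine with x ≡ 2 (mod 9): gcd(20, 9) = 1; 2 - 3 = -1, which IS divisible by 1, so compatible.
    Write x = 3 + 20·t and substitute into x ≡ 2 (mod 9): 20·t ≡ 2 − 3 = -1 (mod 9).
    Reduce coefficients mod 9: 2·t ≡ 8 (mod 9).
    The inverse of 2 mod 9 is 5 (since 2·5 = 10 = 1·9 + 1), so t ≡ 5·8 = 40 ≡ 4 (mod 9).
    Then x = 3 + 20·4 = 83, valid modulo lcm(20, 9) = 180: x ≡ 83 (mod 180).
Verify: 83 mod 20 = 3, 83 mod 4 = 3, 83 mod 9 = 2.

x ≡ 83 (mod 180).


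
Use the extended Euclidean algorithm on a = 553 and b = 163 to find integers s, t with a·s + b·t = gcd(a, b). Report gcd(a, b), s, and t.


Euclidean algorithm on (553, 163) — divide until remainder is 0:
  553 = 3 · 163 + 64
  163 = 2 · 64 + 35
  64 = 1 · 35 + 29
  35 = 1 · 29 + 6
  29 = 4 · 6 + 5
  6 = 1 · 5 + 1
  5 = 5 · 1 + 0
gcd(553, 163) = 1.
Track Bezout coefficients alongside the remainders: start with r₀ = 553 = a·1 + b·0 (s = 1, t = 0) and r₁ = 163 = a·0 + b·1 (s = 0, t = 1); each new remainder r_{k+1} = r_{k-1} − q_k·r_k inherits s_{k+1} = s_{k-1} − q_k·s_k, t_{k+1} = t_{k-1} − q_k·t_k, so r_k = a·s_k + b·t_k at every step:
  q = 3: r = 64, s = 1 − 3·0 = 1, t = 0 − 3·1 = -3  (check: 553·1 + 163·(-3) = 64)
  q = 2: r = 35, s = 0 − 2·1 = -2, t = 1 − 2·(-3) = 7  (check: 553·(-2) + 163·7 = 35)
  q = 1: r = 29, s = 1 − 1·(-2) = 3, t = -3 − 1·7 = -10  (check: 553·3 + 163·(-10) = 29)
  q = 1: r = 6, s = -2 − 1·3 = -5, t = 7 − 1·(-10) = 17  (check: 553·(-5) + 163·17 = 6)
  q = 4: r = 5, s = 3 − 4·(-5) = 23, t = -10 − 4·17 = -78  (check: 553·23 + 163·(-78) = 5)
  q = 1: r = 1, s = -5 − 1·23 = -28, t = 17 − 1·(-78) = 95  (check: 553·(-28) + 163·95 = 1)
The row with r = 1 (the gcd) gives the Bezout coefficients s = -28, t = 95.
Result: 553 · (-28) + 163 · (95) = 1.

gcd(553, 163) = 1; s = -28, t = 95 (check: 553·(-28) + 163·95 = 1).


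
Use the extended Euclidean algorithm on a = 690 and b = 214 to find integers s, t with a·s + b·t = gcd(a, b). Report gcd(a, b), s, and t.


Euclidean algorithm on (690, 214) — divide until remainder is 0:
  690 = 3 · 214 + 48
  214 = 4 · 48 + 22
  48 = 2 · 22 + 4
  22 = 5 · 4 + 2
  4 = 2 · 2 + 0
gcd(690, 214) = 2.
Track Bezout coefficients alongside the remainders: start with r₀ = 690 = a·1 + b·0 (s = 1, t = 0) and r₁ = 214 = a·0 + b·1 (s = 0, t = 1); each new remainder r_{k+1} = r_{k-1} − q_k·r_k inherits s_{k+1} = s_{k-1} − q_k·s_k, t_{k+1} = t_{k-1} − q_k·t_k, so r_k = a·s_k + b·t_k at every step:
  q = 3: r = 48, s = 1 − 3·0 = 1, t = 0 − 3·1 = -3  (check: 690·1 + 214·(-3) = 48)
  q = 4: r = 22, s = 0 − 4·1 = -4, t = 1 − 4·(-3) = 13  (check: 690·(-4) + 214·13 = 22)
  q = 2: r = 4, s = 1 − 2·(-4) = 9, t = -3 − 2·13 = -29  (check: 690·9 + 214·(-29) = 4)
  q = 5: r = 2, s = -4 − 5·9 = -49, t = 13 − 5·(-29) = 158  (check: 690·(-49) + 214·158 = 2)
The row with r = 2 (the gcd) gives the Bezout coefficients s = -49, t = 158.
Result: 690 · (-49) + 214 · (158) = 2.

gcd(690, 214) = 2; s = -49, t = 158 (check: 690·(-49) + 214·158 = 2).


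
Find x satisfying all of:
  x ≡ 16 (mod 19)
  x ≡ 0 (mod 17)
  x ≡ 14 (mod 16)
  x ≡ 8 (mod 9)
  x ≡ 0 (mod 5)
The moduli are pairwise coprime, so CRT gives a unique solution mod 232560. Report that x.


Product of moduli M = 19 · 17 · 16 · 9 · 5 = 232560.
Merge one congruence at a time:
  Start: x ≡ 16 (mod 19).
  Combine with x ≡ 0 (mod 17); new modulus lcm = 323.
    Write x = 16 + 19·t and substitute into x ≡ 0 (mod 17): 19·t ≡ 0 − 16 = -16 (mod 17).
    Reduce coefficients mod 17: 2·t ≡ 1 (mod 17).
    The inverse of 2 mod 17 is 9 (since 2·9 = 18 = 1·17 + 1), so t ≡ 9·1 = 9 ≡ 9 (mod 17).
    Then x = 16 + 19·9 = 187, valid modulo lcm(19, 17) = 323: x ≡ 187 (mod 323).
  Combine with x ≡ 14 (mod 16); new modulus lcm = 5168.
    Write x = 187 + 323·t and substitute into x ≡ 14 (mod 16): 323·t ≡ 14 − 187 = -173 (mod 16).
    Reduce coefficients mod 16: 3·t ≡ 3 (mod 16).
    The inverse of 3 mod 16 is 11 (since 3·11 = 33 = 2·16 + 1), so t ≡ 11·3 = 33 ≡ 1 (mod 16).
    Then x = 187 + 323·1 = 510, valid modulo lcm(323, 16) = 5168: x ≡ 510 (mod 5168).
  Combine with x ≡ 8 (mod 9); new modulus lcm = 46512.
    Write x = 510 + 5168·t and substitute into x ≡ 8 (mod 9): 5168·t ≡ 8 − 510 = -502 (mod 9).
    Reduce coefficients mod 9: 2·t ≡ 2 (mod 9).
    The inverse of 2 mod 9 is 5 (since 2·5 = 10 = 1·9 + 1), so t ≡ 5·2 = 10 ≡ 1 (mod 9).
    Then x = 510 + 5168·1 = 5678, valid modulo lcm(5168, 9) = 46512: x ≡ 5678 (mod 46512).
  Combine with x ≡ 0 (mod 5); new modulus lcm = 232560.
    Write x = 5678 + 46512·t and substitute into x ≡ 0 (mod 5): 46512·t ≡ 0 − 5678 = -5678 (mod 5).
    Reduce coefficients mod 5: 2·t ≡ 2 (mod 5).
    The inverse of 2 mod 5 is 3 (since 2·3 = 6 = 1·5 + 1), so t ≡ 3·2 = 6 ≡ 1 (mod 5).
    Then x = 5678 + 46512·1 = 52190, valid modulo lcm(46512, 5) = 232560: x ≡ 52190 (mod 232560).
Verify against each original: 52190 mod 19 = 16, 52190 mod 17 = 0, 52190 mod 16 = 14, 52190 mod 9 = 8, 52190 mod 5 = 0.

x ≡ 52190 (mod 232560).


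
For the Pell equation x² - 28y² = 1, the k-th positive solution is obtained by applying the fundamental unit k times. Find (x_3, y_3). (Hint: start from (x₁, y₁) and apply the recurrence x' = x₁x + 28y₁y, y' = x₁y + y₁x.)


Step 1: Find the fundamental solution (x₁, y₁) of x² - 28y² = 1.
  Expand √28 as a continued fraction. a₀ = ⌊√28⌋ = 5; iterate m_{k+1} = d_k·a_k − m_k, d_{k+1} = (28 − m_{k+1}²)/d_k, a_{k+1} = ⌊(a₀ + m_{k+1})/d_{k+1}⌋ (starting m₀ = 0, d₀ = 1), with convergents p_k = a_k·p_{k-1} + p_{k-2}, q_k = a_k·q_{k-1} + q_{k-2} (p₋₁ = 1, q₋₁ = 0):
  k = 0: a₀ = 5; p₀/q₀ = 5/1; p₀² − 28·q₀² = 25 − 28 = -3.
  k = 1: m = 5, d = 3, a = ⌊(5 + 5)/3⌋ = 3; p/q = (3·5 + 1)/(3·1 + 0) = 16/3; p² − 28·q² = 256 − 252 = 4.
  k = 2: m = 4, d = 4, a = ⌊(5 + 4)/4⌋ = 2; p/q = (2·16 + 5)/(2·3 + 1) = 37/7; p² − 28·q² = 1369 − 1372 = -3.
  k = 3: m = 4, d = 3, a = ⌊(5 + 4)/3⌋ = 3; p/q = (3·37 + 16)/(3·7 + 3) = 127/24; p² − 28·q² = 16129 − 16128 = 1.
  The first convergent with p² − 28·q² = 1 gives the fundamental solution (x₁, y₁) = (127, 24).
Step 2: Apply the recurrence (x_{n+1}, y_{n+1}) = (x₁x_n + 28y₁y_n, x₁y_n + y₁x_n) repeatedly.
  From (x_1, y_1) = (127, 24): x_2 = 127·127 + 28·24·24 = 32257; y_2 = 127·24 + 24·127 = 6096.
  From (x_2, y_2) = (32257, 6096): x_3 = 127·32257 + 28·24·6096 = 8193151; y_3 = 127·6096 + 24·32257 = 1548360.
Step 3: Verify x_3² - 28·y_3² = 67127723308801 - 67127723308800 = 1 (should be 1). ✓

(x_1, y_1) = (127, 24); (x_3, y_3) = (8193151, 1548360).


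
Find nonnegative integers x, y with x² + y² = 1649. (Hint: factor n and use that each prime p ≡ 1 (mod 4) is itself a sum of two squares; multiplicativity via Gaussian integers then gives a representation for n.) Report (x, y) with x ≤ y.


Step 1: Factor n = 1649 = 17 · 97.
Step 2: Check the mod-4 condition on each prime factor: 17 ≡ 1 (mod 4), exponent 1; 97 ≡ 1 (mod 4), exponent 1.
All primes ≡ 3 (mod 4) appear to even exponent (or don't appear), so by the two-squares theorem n IS expressible as a sum of two squares.
Step 3: Build a representation. Here n = 17 · 97 is a product of primes ≡ 1 (mod 4). Each prime p ≡ 1 (mod 4) is itself a sum of two squares; find a² by testing p − a² for a perfect square:
  17: 17 − 1² = 16 = 4² ⇒ 17 = 1² + 4².
  97: 97 − 1² = 96, 97 − 2² = 93, 97 − 3² = 88, 97 − 4² = 81 = 9² ⇒ 97 = 4² + 9².
  Combine using the Brahmagupta–Fibonacci identity (a² + b²)(c² + d²) = (ac − bd)² + (ad + bc)² = (ac + bd)² + (ad − bc)²:
  17 · 97 = 1649: from (1² + 4²)(4² + 9²), take (1·4 − 4·9, 1·9 + 4·4) = (4 − 36, 9 + 16) = (-32, 25); dropping signs (only squares matter) gives (32, 25); check 32² + 25² = 1024 + 625 = 1649 ✓.
Step 4: Order so x ≤ y and verify: 25² + 32² = 625 + 1024 = 1649 = n. ✓

n = 1649 = 25² + 32² (one valid representation with x ≤ y).


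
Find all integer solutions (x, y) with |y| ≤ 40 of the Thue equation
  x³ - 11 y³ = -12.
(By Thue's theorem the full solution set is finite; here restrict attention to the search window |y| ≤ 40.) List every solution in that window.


The equation is x³ - 11y³ = -12. For fixed y, x³ = 11·y³ − 12, so a solution requires the RHS to be a perfect cube.
Strategy: iterate y from -40 to 40, compute RHS = 11·y³ − 12, and check whether it is a (positive or negative) perfect cube.
Check small values of y:
  y = 0: RHS = -12 is not a perfect cube.
  y = 1: RHS = -1 = (-1)³ ⇒ x = -1 works.
  y = -1: RHS = -23 is not a perfect cube.
  y = 2: RHS = 76 is not a perfect cube.
  y = -2: RHS = -100 is not a perfect cube.
  y = 3: RHS = 285 is not a perfect cube.
  y = -3: RHS = -309 is not a perfect cube.
Continuing the search up to |y| = 40 finds no further solutions beyond those listed.
Collected solutions: (-1, 1).

Solutions (with |y| ≤ 40): (-1, 1).


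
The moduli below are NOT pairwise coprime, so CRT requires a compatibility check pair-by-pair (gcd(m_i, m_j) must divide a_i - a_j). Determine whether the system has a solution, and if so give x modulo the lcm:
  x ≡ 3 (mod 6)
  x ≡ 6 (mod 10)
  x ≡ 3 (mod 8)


Moduli 6, 10, 8 are not pairwise coprime, so CRT works modulo lcm(m_i) when all pairwise compatibility conditions hold.
Pairwise compatibility: gcd(m_i, m_j) must divide a_i - a_j for every pair.
Merge one congruence at a time:
  Start: x ≡ 3 (mod 6).
  Combine with x ≡ 6 (mod 10): gcd(6, 10) = 2, and 6 - 3 = 3 is NOT divisible by 2.
    ⇒ system is inconsistent (no integer solution).

No solution (the system is inconsistent).


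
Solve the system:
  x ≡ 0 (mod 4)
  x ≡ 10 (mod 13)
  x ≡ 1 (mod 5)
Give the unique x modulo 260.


Moduli 4, 13, 5 are pairwise coprime; by CRT there is a unique solution modulo M = 4 · 13 · 5 = 260.
Solve pairwise, accumulating the modulus:
  Start with x ≡ 0 (mod 4).
  Combine with x ≡ 10 (mod 13): since gcd(4, 13) = 1, we get a unique residue mod 52.
    Write x = 0 + 4·t and substitute into x ≡ 10 (mod 13): 4·t ≡ 10 − 0 = 10 (mod 13).
    The inverse of 4 mod 13 is 10 (since 4·10 = 40 = 3·13 + 1), so t ≡ 10·10 = 100 ≡ 9 (mod 13).
    Then x = 0 + 4·9 = 36, valid modulo lcm(4, 13) = 52: x ≡ 36 (mod 52).
  Combine with x ≡ 1 (mod 5): since gcd(52, 5) = 1, we get a unique residue mod 260.
    Write x = 36 + 52·t and substitute into x ≡ 1 (mod 5): 52·t ≡ 1 − 36 = -35 (mod 5).
    Reduce coefficients mod 5: 2·t ≡ 0 (mod 5).
    The inverse of 2 mod 5 is 3 (since 2·3 = 6 = 1·5 + 1), so t ≡ 3·0 = 0 ≡ 0 (mod 5).
    Then x = 36 + 52·0 = 36, valid modulo lcm(52, 5) = 260: x ≡ 36 (mod 260).
Verify: 36 mod 4 = 0 ✓, 36 mod 13 = 10 ✓, 36 mod 5 = 1 ✓.

x ≡ 36 (mod 260).


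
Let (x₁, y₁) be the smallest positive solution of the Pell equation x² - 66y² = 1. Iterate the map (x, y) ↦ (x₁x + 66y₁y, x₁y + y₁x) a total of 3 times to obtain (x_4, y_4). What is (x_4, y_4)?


Step 1: Find the fundamental solution (x₁, y₁) of x² - 66y² = 1.
  Expand √66 as a continued fraction. a₀ = ⌊√66⌋ = 8; iterate m_{k+1} = d_k·a_k − m_k, d_{k+1} = (66 − m_{k+1}²)/d_k, a_{k+1} = ⌊(a₀ + m_{k+1})/d_{k+1}⌋ (starting m₀ = 0, d₀ = 1), with convergents p_k = a_k·p_{k-1} + p_{k-2}, q_k = a_k·q_{k-1} + q_{k-2} (p₋₁ = 1, q₋₁ = 0):
  k = 0: a₀ = 8; p₀/q₀ = 8/1; p₀² − 66·q₀² = 64 − 66 = -2.
  k = 1: m = 8, d = 2, a = ⌊(8 + 8)/2⌋ = 8; p/q = (8·8 + 1)/(8·1 + 0) = 65/8; p² − 66·q² = 4225 − 4224 = 1.
  The first convergent with p² − 66·q² = 1 gives the fundamental solution (x₁, y₁) = (65, 8).
Step 2: Apply the recurrence (x_{n+1}, y_{n+1}) = (x₁x_n + 66y₁y_n, x₁y_n + y₁x_n) repeatedly.
  From (x_1, y_1) = (65, 8): x_2 = 65·65 + 66·8·8 = 8449; y_2 = 65·8 + 8·65 = 1040.
  From (x_2, y_2) = (8449, 1040): x_3 = 65·8449 + 66·8·1040 = 1098305; y_3 = 65·1040 + 8·8449 = 135192.
  From (x_3, y_3) = (1098305, 135192): x_4 = 65·1098305 + 66·8·135192 = 142771201; y_4 = 65·135192 + 8·1098305 = 17573920.
Step 3: Verify x_4² - 66·y_4² = 20383615834982401 - 20383615834982400 = 1 (should be 1). ✓

(x_1, y_1) = (65, 8); (x_4, y_4) = (142771201, 17573920).


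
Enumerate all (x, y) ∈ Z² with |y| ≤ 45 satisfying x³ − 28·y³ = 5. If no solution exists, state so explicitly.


The equation is x³ - 28y³ = 5. For fixed y, x³ = 28·y³ + 5, so a solution requires the RHS to be a perfect cube.
Strategy: iterate y from -45 to 45, compute RHS = 28·y³ + 5, and check whether it is a (positive or negative) perfect cube.
Check small values of y:
  y = 0: RHS = 5 is not a perfect cube.
  y = 1: RHS = 33 is not a perfect cube.
  y = -1: RHS = -23 is not a perfect cube.
  y = 2: RHS = 229 is not a perfect cube.
  y = -2: RHS = -219 is not a perfect cube.
  y = 3: RHS = 761 is not a perfect cube.
  y = -3: RHS = -751 is not a perfect cube.
Continuing the search up to |y| = 45 finds no solutions either.
No (x, y) in the scanned range satisfies the equation.

No integer solutions with |y| ≤ 45.


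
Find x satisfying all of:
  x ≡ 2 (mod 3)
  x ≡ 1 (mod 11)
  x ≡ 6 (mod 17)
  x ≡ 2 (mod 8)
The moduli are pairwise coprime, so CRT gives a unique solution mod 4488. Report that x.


Product of moduli M = 3 · 11 · 17 · 8 = 4488.
Merge one congruence at a time:
  Start: x ≡ 2 (mod 3).
  Combine with x ≡ 1 (mod 11); new modulus lcm = 33.
    Write x = 2 + 3·t and substitute into x ≡ 1 (mod 11): 3·t ≡ 1 − 2 = -1 (mod 11).
    Reduce coefficients mod 11: 3·t ≡ 10 (mod 11).
    The inverse of 3 mod 11 is 4 (since 3·4 = 12 = 1·11 + 1), so t ≡ 4·10 = 40 ≡ 7 (mod 11).
    Then x = 2 + 3·7 = 23, valid modulo lcm(3, 11) = 33: x ≡ 23 (mod 33).
  Combine with x ≡ 6 (mod 17); new modulus lcm = 561.
    Write x = 23 + 33·t and substitute into x ≡ 6 (mod 17): 33·t ≡ 6 − 23 = -17 (mod 17).
    Reduce coefficients mod 17: 16·t ≡ 0 (mod 17).
    The inverse of 16 mod 17 is 16 (since 16·16 = 256 = 15·17 + 1), so t ≡ 16·0 = 0 ≡ 0 (mod 17).
    Then x = 23 + 33·0 = 23, valid modulo lcm(33, 17) = 561: x ≡ 23 (mod 561).
  Combine with x ≡ 2 (mod 8); new modulus lcm = 4488.
    Write x = 23 + 561·t and substitute into x ≡ 2 (mod 8): 561·t ≡ 2 − 23 = -21 (mod 8).
    Reduce coefficients mod 8: 1·t ≡ 3 (mod 8).
    So t ≡ 3 (mod 8).
    Then x = 23 + 561·3 = 1706, valid modulo lcm(561, 8) = 4488: x ≡ 1706 (mod 4488).
Verify against each original: 1706 mod 3 = 2, 1706 mod 11 = 1, 1706 mod 17 = 6, 1706 mod 8 = 2.

x ≡ 1706 (mod 4488).


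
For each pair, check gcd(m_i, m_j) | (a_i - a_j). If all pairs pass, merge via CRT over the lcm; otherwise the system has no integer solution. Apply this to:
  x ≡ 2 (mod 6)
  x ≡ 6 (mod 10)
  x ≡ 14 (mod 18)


Moduli 6, 10, 18 are not pairwise coprime, so CRT works modulo lcm(m_i) when all pairwise compatibility conditions hold.
Pairwise compatibility: gcd(m_i, m_j) must divide a_i - a_j for every pair.
Merge one congruence at a time:
  Start: x ≡ 2 (mod 6).
  Combine with x ≡ 6 (mod 10): gcd(6, 10) = 2; 6 - 2 = 4, which IS divisible by 2, so compatible.
    Write x = 2 + 6·t and substitute into x ≡ 6 (mod 10): 6·t ≡ 6 − 2 = 4 (mod 10).
    Divide the congruence (and modulus) by g = 2: 3·t ≡ 2 (mod 5).
    The inverse of 3 mod 5 is 2 (since 3·2 = 6 = 1·5 + 1), so t ≡ 2·2 = 4 ≡ 4 (mod 5).
    Then x = 2 + 6·4 = 26, valid modulo lcm(6, 10) = 30: x ≡ 26 (mod 30).
  Combine with x ≡ 14 (mod 18): gcd(30, 18) = 6; 14 - 26 = -12, which IS divisible by 6, so compatible.
    Write x = 26 + 30·t and substitute into x ≡ 14 (mod 18): 30·t ≡ 14 − 26 = -12 (mod 18).
    Divide the congruence (and modulus) by g = 6: 5·t ≡ -2 (mod 3).
    Reduce coefficients mod 3: 2·t ≡ 1 (mod 3).
    The inverse of 2 mod 3 is 2 (since 2·2 = 4 = 1·3 + 1), so t ≡ 2·1 = 2 ≡ 2 (mod 3).
    Then x = 26 + 30·2 = 86, valid modulo lcm(30, 18) = 90: x ≡ 86 (mod 90).
Verify: 86 mod 6 = 2, 86 mod 10 = 6, 86 mod 18 = 14.

x ≡ 86 (mod 90).


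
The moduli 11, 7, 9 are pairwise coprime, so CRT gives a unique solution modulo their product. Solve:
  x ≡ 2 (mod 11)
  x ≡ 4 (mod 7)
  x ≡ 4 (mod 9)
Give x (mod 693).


Moduli 11, 7, 9 are pairwise coprime; by CRT there is a unique solution modulo M = 11 · 7 · 9 = 693.
Solve pairwise, accumulating the modulus:
  Start with x ≡ 2 (mod 11).
  Combine with x ≡ 4 (mod 7): since gcd(11, 7) = 1, we get a unique residue mod 77.
    Write x = 2 + 11·t and substitute into x ≡ 4 (mod 7): 11·t ≡ 4 − 2 = 2 (mod 7).
    Reduce coefficients mod 7: 4·t ≡ 2 (mod 7).
    The inverse of 4 mod 7 is 2 (since 4·2 = 8 = 1·7 + 1), so t ≡ 2·2 = 4 ≡ 4 (mod 7).
    Then x = 2 + 11·4 = 46, valid modulo lcm(11, 7) = 77: x ≡ 46 (mod 77).
  Combine with x ≡ 4 (mod 9): since gcd(77, 9) = 1, we get a unique residue mod 693.
    Write x = 46 + 77·t and substitute into x ≡ 4 (mod 9): 77·t ≡ 4 − 46 = -42 (mod 9).
    Reduce coefficients mod 9: 5·t ≡ 3 (mod 9).
    The inverse of 5 mod 9 is 2 (since 5·2 = 10 = 1·9 + 1), so t ≡ 2·3 = 6 ≡ 6 (mod 9).
    Then x = 46 + 77·6 = 508, valid modulo lcm(77, 9) = 693: x ≡ 508 (mod 693).
Verify: 508 mod 11 = 2 ✓, 508 mod 7 = 4 ✓, 508 mod 9 = 4 ✓.

x ≡ 508 (mod 693).


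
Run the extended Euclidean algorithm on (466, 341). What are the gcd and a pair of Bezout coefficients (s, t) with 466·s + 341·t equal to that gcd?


Euclidean algorithm on (466, 341) — divide until remainder is 0:
  466 = 1 · 341 + 125
  341 = 2 · 125 + 91
  125 = 1 · 91 + 34
  91 = 2 · 34 + 23
  34 = 1 · 23 + 11
  23 = 2 · 11 + 1
  11 = 11 · 1 + 0
gcd(466, 341) = 1.
Track Bezout coefficients alongside the remainders: start with r₀ = 466 = a·1 + b·0 (s = 1, t = 0) and r₁ = 341 = a·0 + b·1 (s = 0, t = 1); each new remainder r_{k+1} = r_{k-1} − q_k·r_k inherits s_{k+1} = s_{k-1} − q_k·s_k, t_{k+1} = t_{k-1} − q_k·t_k, so r_k = a·s_k + b·t_k at every step:
  q = 1: r = 125, s = 1 − 1·0 = 1, t = 0 − 1·1 = -1  (check: 466·1 + 341·(-1) = 125)
  q = 2: r = 91, s = 0 − 2·1 = -2, t = 1 − 2·(-1) = 3  (check: 466·(-2) + 341·3 = 91)
  q = 1: r = 34, s = 1 − 1·(-2) = 3, t = -1 − 1·3 = -4  (check: 466·3 + 341·(-4) = 34)
  q = 2: r = 23, s = -2 − 2·3 = -8, t = 3 − 2·(-4) = 11  (check: 466·(-8) + 341·11 = 23)
  q = 1: r = 11, s = 3 − 1·(-8) = 11, t = -4 − 1·11 = -15  (check: 466·11 + 341·(-15) = 11)
  q = 2: r = 1, s = -8 − 2·11 = -30, t = 11 − 2·(-15) = 41  (check: 466·(-30) + 341·41 = 1)
The row with r = 1 (the gcd) gives the Bezout coefficients s = -30, t = 41.
Result: 466 · (-30) + 341 · (41) = 1.

gcd(466, 341) = 1; s = -30, t = 41 (check: 466·(-30) + 341·41 = 1).
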